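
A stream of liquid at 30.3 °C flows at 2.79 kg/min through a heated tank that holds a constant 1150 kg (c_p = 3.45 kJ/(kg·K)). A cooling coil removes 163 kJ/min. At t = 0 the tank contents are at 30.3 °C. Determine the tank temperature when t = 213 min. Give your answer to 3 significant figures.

23.5 °C

M c_p dT/dt = ṁ c_p (T_in − T) − Q̇.
τ = M/ṁ = 412.19 min; T_ss = T_in − Q̇/(ṁ c_p) = 30.3 − 163/(2.79·3.45) = 13.366 °C.
Solution: T(t) = T_ss + (T₀ − T_ss) e^(−t/τ).
T(213) = 13.366 + (16.934)·e^(−213/412.19) = 13.366 + (16.934)·0.59645 = 23.466 °C.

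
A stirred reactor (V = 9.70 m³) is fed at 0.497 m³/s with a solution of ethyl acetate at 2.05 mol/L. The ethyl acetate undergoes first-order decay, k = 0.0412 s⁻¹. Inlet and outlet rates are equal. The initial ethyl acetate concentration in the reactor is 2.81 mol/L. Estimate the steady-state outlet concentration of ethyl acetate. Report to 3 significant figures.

V dC/dt = Q(C_in − C) − k V C.
At steady state: 0 = Q C_in − (Q + kV) C_ss, so C_ss = Q C_in/(Q + kV).
C_ss = 0.497·2.05/(0.497 + 0.0412·9.70) = 1.0188/0.89664 = 1.1363 mol/L.

1.14 mol/L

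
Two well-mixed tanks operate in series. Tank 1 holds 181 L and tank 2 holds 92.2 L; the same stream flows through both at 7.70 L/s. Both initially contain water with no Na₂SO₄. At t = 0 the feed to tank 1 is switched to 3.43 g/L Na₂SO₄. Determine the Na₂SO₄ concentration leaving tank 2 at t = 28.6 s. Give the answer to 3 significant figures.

1.69 g/L

Species balance on tank i: dCᵢ/dt = (Cᵢ₋₁ − Cᵢ)/τᵢ with τᵢ = Vᵢ/Q.
τ₁ = 181/7.70 = 23.506 s; τ₂ = 92.2/7.70 = 11.974 s.
Solving the cascade with C₁(0)=C₂(0)=0 gives C₂(t) = C_in[1 − (τ₁ e^(−t/τ₁) − τ₂ e^(−t/τ₂))/(τ₁ − τ₂)].
At t = 28.6: e^(−t/τ₁) = 0.29621, e^(−t/τ₂) = 0.091767.
C₂ = 3.43·[1 − (23.506·0.29621 − 11.974·0.091767)/(11.532)] = 3.43·0.49152 = 1.6859 g/L.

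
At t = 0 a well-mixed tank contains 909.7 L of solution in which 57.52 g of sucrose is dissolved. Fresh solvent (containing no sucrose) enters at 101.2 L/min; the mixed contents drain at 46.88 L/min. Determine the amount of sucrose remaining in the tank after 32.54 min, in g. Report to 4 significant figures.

Total volume: dV/dt = Q_in − Q_out = 54.3200 L/min, so V(t) = 909.7 + 54.3200 t and V(32.54) = 2677.27 L.
No sucrose enters, so dm/dt = −Q_out · (m/V).
Separate: dm/m = −Q_out dt/V(t) ⇒ ln(m/m₀) = −(Q_out/(Q_in−Q_out)) ln(V/V₀).
m = m₀ (V₀/V)^(Q_out/(Q_in−Q_out)) = 57.52 × (909.7/2677.27)^(0.863034) = 22.6586 g.

22.66 g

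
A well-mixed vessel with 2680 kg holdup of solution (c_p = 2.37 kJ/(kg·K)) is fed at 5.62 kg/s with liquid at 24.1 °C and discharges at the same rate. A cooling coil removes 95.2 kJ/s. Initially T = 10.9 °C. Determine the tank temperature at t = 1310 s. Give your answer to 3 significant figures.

16.6 °C

M c_p dT/dt = ṁ c_p (T_in − T) − Q̇.
Rearrange: dT/dt = (T_ss − T)/τ with τ = M/ṁ = 476.87 s and T_ss = T_in − Q̇/(ṁ c_p) = 16.953 °C.
Integrating: T(t) = T_ss + (T₀ − T_ss) e^(−t/τ).
T(1310) = 16.953 + (-6.0525)·e^(−1310/476.87) = 16.953 + (-6.0525)·0.064114 = 16.564 °C.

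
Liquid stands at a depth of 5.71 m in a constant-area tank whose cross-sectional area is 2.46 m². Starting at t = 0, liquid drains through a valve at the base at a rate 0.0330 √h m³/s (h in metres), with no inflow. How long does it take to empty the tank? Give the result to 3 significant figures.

With no inflow, A dh/dt = −0.0330 √h.
Separate and integrate: 2(√h − √h₀) = −(0.0330/A) t.
Set h = 0: 2√h₀ = (0.0330/A) t_empty ⇒ t_empty = 2A√h₀/0.0330.
t_empty = 2·2.46·√5.71/0.0330 = 4.9200·2.3896/0.0330 = 356.26 s.

356 s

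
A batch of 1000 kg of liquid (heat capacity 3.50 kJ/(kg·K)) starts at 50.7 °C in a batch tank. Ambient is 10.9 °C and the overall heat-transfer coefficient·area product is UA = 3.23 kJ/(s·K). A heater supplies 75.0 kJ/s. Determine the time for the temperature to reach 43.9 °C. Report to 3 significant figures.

572 s

M c_p dT/dt = −UA(T − T_amb) + Q̇.
τ = M c_p/UA = 1083.6 s; T_ss = T_amb + Q̇/UA = 10.9 + 75.0/3.23 = 34.120 °C.
T(t) = T_ss + (T₀ − T_ss)e^(−t/τ); set T = 43.9:
t = −τ ln[(T − T_ss)/(T₀ − T_ss)] = −1083.6 · ln(0.58987) = 571.97 s.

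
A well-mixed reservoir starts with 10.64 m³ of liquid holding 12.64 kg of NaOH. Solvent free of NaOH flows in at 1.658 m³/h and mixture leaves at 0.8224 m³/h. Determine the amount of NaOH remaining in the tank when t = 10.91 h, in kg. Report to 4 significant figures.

6.874 kg

Total volume: dV/dt = Q_in − Q_out = 0.835600 m³/h, so V(t) = 10.64 + 0.835600 t and V(10.91) = 19.7564 m³.
Species balance (pure solvent in): dm/dt = −Q_out · m/V(t).
dm/m = −Q_out dt/(V₀ + 0.835600 t); integrating gives ln(m/m₀) = −(Q_out/(Q_in−Q_out)) ln(V/V₀).
m = m₀ (V₀/V)^(Q_out/(Q_in−Q_out)) = 12.64 × (10.64/19.7564)^(0.984203) = 6.87427 kg.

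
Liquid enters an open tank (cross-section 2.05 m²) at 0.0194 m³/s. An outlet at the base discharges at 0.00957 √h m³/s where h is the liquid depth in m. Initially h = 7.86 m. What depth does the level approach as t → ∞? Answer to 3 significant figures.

4.11 m

Accumulation of liquid (constant cross-section A): A dh/dt = Q_in − 0.00957 √h. At steady state dh/dt = 0:
Q_in = 0.00957 √h_ss ⇒ √h_ss = 0.0194/0.00957 = 2.0272.
h_ss = 2.0272² = 4.1094 m. (Since h₀ = 7.86 m > h_ss, the level will fall toward this value.)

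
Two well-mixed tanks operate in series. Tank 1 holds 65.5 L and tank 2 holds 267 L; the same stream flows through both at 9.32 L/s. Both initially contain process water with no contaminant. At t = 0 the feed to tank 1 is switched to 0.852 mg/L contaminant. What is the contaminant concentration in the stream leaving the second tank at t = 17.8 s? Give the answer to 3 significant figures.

0.267 mg/L

Each tank obeys Vᵢ dCᵢ/dt = Q(Cᵢ₋₁ − Cᵢ), so τᵢ = Vᵢ/Q.
τ₁ = 65.5/9.32 = 7.0279 s; τ₂ = 267/9.32 = 28.648 s.
Tank 1: C₁ = C_in(1 − e^(−t/τ₁)). Tank 2 (τ₁ ≠ τ₂): C₂ = C_in[1 − (τ₁ e^(−t/τ₁) − τ₂ e^(−t/τ₂))/(τ₁ − τ₂)].
At t = 17.8: e^(−t/τ₁) = 0.079439, e^(−t/τ₂) = 0.53723.
C₂ = 0.852·[1 − (7.0279·0.079439 − 28.648·0.53723)/(-21.620)] = 0.852·0.31396 = 0.26750 mg/L.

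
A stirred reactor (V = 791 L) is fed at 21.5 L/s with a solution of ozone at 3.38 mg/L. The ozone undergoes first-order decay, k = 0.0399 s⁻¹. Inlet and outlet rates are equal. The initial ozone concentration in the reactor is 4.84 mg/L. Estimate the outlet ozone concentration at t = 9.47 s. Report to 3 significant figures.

Accumulation = in − out − consumed: V dC/dt = Q C_in − Q C − k V C.
This is linear with rate a = Q/V + k = 0.067081 s⁻¹.
C_ss = Q C_in/(Q + kV) = 1.3696 mg/L; C(t) = C_ss + (C₀ − C_ss) e^(−a t).
C(9.47) = 1.3696 + (3.4704)·e^(−0.067081·9.47) = 1.3696 + (3.4704)·0.52980 = 3.2082 mg/L.

3.21 mg/L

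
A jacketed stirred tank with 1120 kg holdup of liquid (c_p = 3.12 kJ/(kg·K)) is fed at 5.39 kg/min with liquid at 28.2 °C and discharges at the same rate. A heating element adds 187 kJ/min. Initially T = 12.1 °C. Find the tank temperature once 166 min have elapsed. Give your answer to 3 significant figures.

27.1 °C

Heat balance on the well-mixed liquid: M c_p dT/dt = ṁ c_p (T_in − T) + 187.
Rearrange: dT/dt = (T_ss − T)/τ with τ = M/ṁ = 207.79 min and T_ss = T_in + Q̇/(ṁ c_p) = 39.320 °C.
Solution: T(t) = T_ss + (T₀ − T_ss) e^(−t/τ).
T(166) = 39.320 + (-27.220)·e^(−166/207.79) = 39.320 + (-27.220)·0.44983 = 27.075 °C.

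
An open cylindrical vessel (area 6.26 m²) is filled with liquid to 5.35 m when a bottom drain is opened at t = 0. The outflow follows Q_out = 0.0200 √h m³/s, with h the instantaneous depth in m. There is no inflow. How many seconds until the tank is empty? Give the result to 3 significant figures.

With no inflow, A dh/dt = −0.0200 √h.
This is separable: 2 d(√h)/dt = −0.0200/A, so √h = √h₀ − (0.0200/(2A)) t.
Set h = 0: 2√h₀ = (0.0200/A) t_empty ⇒ t_empty = 2A√h₀/0.0200.
t_empty = 2·6.26·√5.35/0.0200 = 12.520·2.3130/0.0200 = 1447.9 s.

1450 s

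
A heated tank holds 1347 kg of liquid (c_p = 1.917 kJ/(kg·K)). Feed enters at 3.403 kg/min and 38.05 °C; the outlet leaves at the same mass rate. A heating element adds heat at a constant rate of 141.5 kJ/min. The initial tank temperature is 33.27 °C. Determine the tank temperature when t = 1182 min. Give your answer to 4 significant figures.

M c_p dT/dt = ṁ c_p (T_in − T) + Q̇.
τ = M/ṁ = 395.827 min; T_ss = T_in + Q̇/(ṁ c_p) = 38.05 + 141.5/(3.403·1.917) = 59.7406 °C.
Integrating: T(t) = T_ss + (T₀ − T_ss) e^(−t/τ).
T(1182) = 59.7406 + (-26.4706)·e^(−1182/395.827) = 59.7406 + (-26.4706)·0.0504813 = 58.4044 °C.

58.40 °C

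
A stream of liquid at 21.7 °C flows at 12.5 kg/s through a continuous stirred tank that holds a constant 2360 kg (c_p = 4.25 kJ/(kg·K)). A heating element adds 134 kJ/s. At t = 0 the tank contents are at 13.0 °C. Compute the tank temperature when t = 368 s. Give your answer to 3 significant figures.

22.6 °C

First-law balance (no shaft work): M c_p dT/dt = ṁ c_p (T_in − T) + 134.
Rearrange: dT/dt = (T_ss − T)/τ with τ = M/ṁ = 188.80 s and T_ss = T_in + Q̇/(ṁ c_p) = 24.222 °C.
T approaches T_ss exponentially: T(t) = T_ss + (T₀ − T_ss) e^(−t/τ).
T(368) = 24.222 + (-11.222)·e^(−368/188.80) = 24.222 + (-11.222)·0.14239 = 22.624 °C.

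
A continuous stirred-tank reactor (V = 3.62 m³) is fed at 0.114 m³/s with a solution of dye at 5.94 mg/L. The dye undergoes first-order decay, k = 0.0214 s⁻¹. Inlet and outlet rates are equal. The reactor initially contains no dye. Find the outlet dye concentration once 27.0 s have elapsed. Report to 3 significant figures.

2.69 mg/L

Species balance: V dC/dt = Q C_in − Q C − k V C.
dC/dt = (Q/V) C_in − (Q/V + k) C; effective rate a = Q/V + k = 0.031492 + 0.0214 = 0.052892 s⁻¹.
C_ss = Q C_in/(Q + kV) = 3.5367 mg/L; C(t) = C_ss + (C₀ − C_ss) e^(−a t).
C(27.0) = 3.5367 + (-3.5367)·e^(−0.052892·27.0) = 3.5367 + (-3.5367)·0.23977 = 2.6887 mg/L.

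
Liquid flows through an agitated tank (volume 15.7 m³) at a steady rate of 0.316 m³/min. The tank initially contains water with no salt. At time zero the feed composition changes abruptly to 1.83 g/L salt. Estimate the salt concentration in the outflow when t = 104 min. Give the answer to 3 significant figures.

1.60 g/L

Mass balance on the solute (V constant): V dC/dt = Q(C_in − C).
Rewrite as dC/dt + C/τ = C_in/τ, τ = V/Q = 49.684 min.
C approaches C_in exponentially: C(t) = C_in + (C₀ − C_in) e^(−t/τ).
C(104) = 1.83 + (0 − 1.83)·e^(−104/49.684) = 1.83 + (-1.8300)·0.12329 = 1.6044 g/L.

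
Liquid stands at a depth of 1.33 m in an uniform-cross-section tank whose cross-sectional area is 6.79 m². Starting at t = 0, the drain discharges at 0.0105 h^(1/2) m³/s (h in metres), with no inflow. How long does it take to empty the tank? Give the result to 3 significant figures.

1490 s

Unsteady balance on liquid volume: A dh/dt = −0.0105 √h.
Separate and integrate: 2(√h − √h₀) = −(0.0105/A) t.
Set h = 0: 2√h₀ = (0.0105/A) t_empty ⇒ t_empty = 2A√h₀/0.0105.
t_empty = 2·6.79·√1.33/0.0105 = 13.580·1.1533/0.0105 = 1491.5 s.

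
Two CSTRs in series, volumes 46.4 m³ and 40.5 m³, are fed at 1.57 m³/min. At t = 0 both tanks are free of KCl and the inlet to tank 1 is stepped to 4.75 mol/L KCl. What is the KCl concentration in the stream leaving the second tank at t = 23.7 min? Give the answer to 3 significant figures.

Time constants: τᵢ = Vᵢ/Q for each well-mixed tank.
τ₁ = 46.4/1.57 = 29.554 min; τ₂ = 40.5/1.57 = 25.796 min.
Solving the cascade with C₁(0)=C₂(0)=0 gives C₂(t) = C_in[1 − (τ₁ e^(−t/τ₁) − τ₂ e^(−t/τ₂))/(τ₁ − τ₂)].
At t = 23.7: e^(−t/τ₁) = 0.44847, e^(−t/τ₂) = 0.39902.
C₂ = 4.75·[1 − (29.554·0.44847 − 25.796·0.39902)/(3.7580)] = 4.75·0.21211 = 1.0075 mol/L.

1.01 mol/L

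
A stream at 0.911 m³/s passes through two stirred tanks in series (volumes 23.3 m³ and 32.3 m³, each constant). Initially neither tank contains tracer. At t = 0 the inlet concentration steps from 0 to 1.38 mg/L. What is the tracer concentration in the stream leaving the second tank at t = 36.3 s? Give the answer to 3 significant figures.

Species balance on tank i: dCᵢ/dt = (Cᵢ₋₁ − Cᵢ)/τᵢ with τᵢ = Vᵢ/Q.
τ₁ = 23.3/0.911 = 25.576 s; τ₂ = 32.3/0.911 = 35.456 s.
Tank 1: C₁ = C_in(1 − e^(−t/τ₁)). Tank 2 (τ₁ ≠ τ₂): C₂ = C_in[1 − (τ₁ e^(−t/τ₁) − τ₂ e^(−t/τ₂))/(τ₁ − τ₂)].
At t = 36.3: e^(−t/τ₁) = 0.24189, e^(−t/τ₂) = 0.35922.
C₂ = 1.38·[1 − (25.576·0.24189 − 35.456·0.35922)/(-9.8793)] = 1.38·0.33701 = 0.46508 mg/L.

0.465 mg/L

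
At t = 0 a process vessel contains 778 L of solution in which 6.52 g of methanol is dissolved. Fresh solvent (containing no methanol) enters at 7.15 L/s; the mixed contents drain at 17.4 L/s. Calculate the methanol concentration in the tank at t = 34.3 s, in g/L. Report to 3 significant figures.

Total volume: dV/dt = Q_in − Q_out = -10.250 L/s, so V(t) = 778 − 10.250 t and V(34.3) = 426.43 L.
Solute balance: dm/dt = 0 − Q_out C = −Q_out m/V(t).
dm/m = −Q_out dt/(V₀ − 10.250 t); integrating gives ln(m/m₀) = −(Q_out/(Q_in−Q_out)) ln(V/V₀).
m = m₀ (V₀/V)^(Q_out/(Q_in−Q_out)) = 6.52 × (778/426.43)^(-1.6976) = 2.3494 g.
C = m/V = 2.3494/426.43 = 0.0055095 g/L.

0.00551 g/L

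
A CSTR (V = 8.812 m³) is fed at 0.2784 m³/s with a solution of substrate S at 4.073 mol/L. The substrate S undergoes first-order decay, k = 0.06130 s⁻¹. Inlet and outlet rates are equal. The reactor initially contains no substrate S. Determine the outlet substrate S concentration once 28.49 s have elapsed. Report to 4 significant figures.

Accumulation = in − out − consumed: V dC/dt = Q C_in − Q C − k V C.
This is linear with rate a = Q/V + k = 0.0928933 s⁻¹.
C_ss = Q C_in/(Q + kV) = 1.38524 mol/L; C(t) = C_ss + (C₀ − C_ss) e^(−a t).
C(28.49) = 1.38524 + (-1.38524)·e^(−0.0928933·28.49) = 1.38524 + (-1.38524)·0.0708968 = 1.28703 mol/L.

1.287 mol/L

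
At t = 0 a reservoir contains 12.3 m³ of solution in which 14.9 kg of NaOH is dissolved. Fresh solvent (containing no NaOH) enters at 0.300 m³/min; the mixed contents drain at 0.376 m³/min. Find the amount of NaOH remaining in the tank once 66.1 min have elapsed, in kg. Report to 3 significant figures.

Let m(t) be the amount of NaOH. Volume: V(t) = V₀ + (Q_in − Q_out) t = 12.3 − 0.076000 t; V(66.1) = 7.2764 m³.
Species balance (pure solvent in): dm/dt = −Q_out · m/V(t).
dm/m = −Q_out dt/(V₀ − 0.076000 t); integrating gives ln(m/m₀) = −(Q_out/(Q_in−Q_out)) ln(V/V₀).
m = m₀ (V₀/V)^(Q_out/(Q_in−Q_out)) = 14.9 × (12.3/7.2764)^(-4.9474) = 1.1098 kg.

1.11 kg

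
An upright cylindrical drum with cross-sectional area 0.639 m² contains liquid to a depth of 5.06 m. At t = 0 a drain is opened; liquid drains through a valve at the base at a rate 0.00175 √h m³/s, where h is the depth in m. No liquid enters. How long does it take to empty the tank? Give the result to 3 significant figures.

A dh/dt = −Q_out = −0.00175 √h.
∫ h^(−1/2) dh = −(0.00175/A) ∫ dt, giving 2√h = 2√h₀ − (0.00175/A) t.
Set h = 0: 2√h₀ = (0.00175/A) t_empty ⇒ t_empty = 2A√h₀/0.00175.
t_empty = 2·0.639·√5.06/0.00175 = 1.2780·2.2494/0.00175 = 1642.7 s.

1640 s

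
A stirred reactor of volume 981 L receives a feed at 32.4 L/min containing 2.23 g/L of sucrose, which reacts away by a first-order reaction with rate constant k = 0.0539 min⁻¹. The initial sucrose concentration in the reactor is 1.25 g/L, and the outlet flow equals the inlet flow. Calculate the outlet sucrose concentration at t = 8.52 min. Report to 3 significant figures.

Accumulation = in − out − consumed: V dC/dt = Q C_in − Q C − k V C.
dC/dt = (Q/V) C_in − (Q/V + k) C; effective rate a = Q/V + k = 0.033028 + 0.0539 = 0.086928 min⁻¹.
C_ss = Q C_in/(Q + kV) = 0.84727 g/L; C(t) = C_ss + (C₀ − C_ss) e^(−a t).
C(8.52) = 0.84727 + (0.40273)·e^(−0.086928·8.52) = 0.84727 + (0.40273)·0.47682 = 1.0393 g/L.

1.04 g/L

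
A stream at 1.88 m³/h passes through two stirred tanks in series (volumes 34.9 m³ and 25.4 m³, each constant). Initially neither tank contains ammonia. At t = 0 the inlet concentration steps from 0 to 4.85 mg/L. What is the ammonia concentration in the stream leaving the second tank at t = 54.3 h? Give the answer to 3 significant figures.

4.13 mg/L

Each tank obeys Vᵢ dCᵢ/dt = Q(Cᵢ₋₁ − Cᵢ), so τᵢ = Vᵢ/Q.
τ₁ = 34.9/1.88 = 18.564 h; τ₂ = 25.4/1.88 = 13.511 h.
Solving the cascade with C₁(0)=C₂(0)=0 gives C₂(t) = C_in[1 − (τ₁ e^(−t/τ₁) − τ₂ e^(−t/τ₂))/(τ₁ − τ₂)].
At t = 54.3: e^(−t/τ₁) = 0.053662, e^(−t/τ₂) = 0.017970.
C₂ = 4.85·[1 − (18.564·0.053662 − 13.511·0.017970)/(5.0532)] = 4.85·0.85091 = 4.1269 mg/L.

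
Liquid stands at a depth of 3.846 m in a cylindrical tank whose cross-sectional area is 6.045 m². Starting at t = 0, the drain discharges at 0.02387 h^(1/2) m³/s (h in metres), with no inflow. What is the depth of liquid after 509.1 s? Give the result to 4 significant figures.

A dh/dt = −Q_out = −0.02387 √h.
Separate and integrate: 2(√h − √h₀) = −(0.02387/A) t.
√h = √3.846 − 0.02387·509.1/(2·6.045) = 1.96112 − 1.00515 = 0.955976.
h = 0.955976² = 0.913890 m.

0.9139 m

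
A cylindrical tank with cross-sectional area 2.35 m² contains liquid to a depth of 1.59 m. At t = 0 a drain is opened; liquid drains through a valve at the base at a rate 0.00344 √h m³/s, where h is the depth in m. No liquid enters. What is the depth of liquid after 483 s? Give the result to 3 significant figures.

Accumulation of liquid (constant cross-section A): A dh/dt = −0.00344 √h.
∫ h^(−1/2) dh = −(0.00344/A) ∫ dt, giving 2√h = 2√h₀ − (0.00344/A) t.
√h = √1.59 − 0.00344·483/(2·2.35) = 1.2610 − 0.35351 = 0.90744.
h = 0.90744² = 0.82344 m.

0.823 m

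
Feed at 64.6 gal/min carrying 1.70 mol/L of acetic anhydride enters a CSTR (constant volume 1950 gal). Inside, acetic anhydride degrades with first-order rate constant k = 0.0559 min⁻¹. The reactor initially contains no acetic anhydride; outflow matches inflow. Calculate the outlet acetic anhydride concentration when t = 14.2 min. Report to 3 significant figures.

Species balance: V dC/dt = Q C_in − Q C − k V C.
This is linear with rate a = Q/V + k = 0.089028 min⁻¹.
C_ss = Q C_in/(Q + kV) = 0.63259 mol/L; C(t) = C_ss + (C₀ − C_ss) e^(−a t).
C(14.2) = 0.63259 + (-0.63259)·e^(−0.089028·14.2) = 0.63259 + (-0.63259)·0.28247 = 0.45390 mol/L.

0.454 mol/L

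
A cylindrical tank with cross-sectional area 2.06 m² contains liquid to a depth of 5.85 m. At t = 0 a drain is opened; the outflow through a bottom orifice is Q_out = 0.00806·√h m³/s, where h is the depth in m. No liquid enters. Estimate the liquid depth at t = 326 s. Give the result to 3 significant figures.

With no inflow, A dh/dt = −0.00806 √h.
∫ h^(−1/2) dh = −(0.00806/A) ∫ dt, giving 2√h = 2√h₀ − (0.00806/A) t.
√h = √5.85 − 0.00806·326/(2·2.06) = 2.4187 − 0.63776 = 1.7809.
h = 1.7809² = 3.1717 m.

3.17 m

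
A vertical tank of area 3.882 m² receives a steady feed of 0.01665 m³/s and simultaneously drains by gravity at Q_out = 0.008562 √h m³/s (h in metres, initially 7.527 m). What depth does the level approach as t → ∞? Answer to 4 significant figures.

3.782 m

Volume balance on the tank: A dh/dt = Q_in − 0.008562 √h. At steady state dh/dt = 0:
Q_in = 0.008562 √h_ss ⇒ √h_ss = 0.01665/0.008562 = 1.94464.
h_ss = 1.94464² = 3.78162 m. (Since h₀ = 7.527 m > h_ss, the level will fall toward this value.)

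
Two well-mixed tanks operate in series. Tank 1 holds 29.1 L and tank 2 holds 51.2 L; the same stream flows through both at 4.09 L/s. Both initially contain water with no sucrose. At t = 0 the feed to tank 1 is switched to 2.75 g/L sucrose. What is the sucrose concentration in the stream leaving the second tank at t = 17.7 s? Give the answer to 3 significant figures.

Time constants: τᵢ = Vᵢ/Q for each well-mixed tank.
τ₁ = 29.1/4.09 = 7.1149 s; τ₂ = 51.2/4.09 = 12.518 s.
Tank 1: C₁ = C_in(1 − e^(−t/τ₁)). Tank 2 (τ₁ ≠ τ₂): C₂ = C_in[1 − (τ₁ e^(−t/τ₁) − τ₂ e^(−t/τ₂))/(τ₁ − τ₂)].
At t = 17.7: e^(−t/τ₁) = 0.083098, e^(−t/τ₂) = 0.24319.
C₂ = 2.75·[1 − (7.1149·0.083098 − 12.518·0.24319)/(-5.4034)] = 2.75·0.54602 = 1.5015 g/L.

1.50 g/L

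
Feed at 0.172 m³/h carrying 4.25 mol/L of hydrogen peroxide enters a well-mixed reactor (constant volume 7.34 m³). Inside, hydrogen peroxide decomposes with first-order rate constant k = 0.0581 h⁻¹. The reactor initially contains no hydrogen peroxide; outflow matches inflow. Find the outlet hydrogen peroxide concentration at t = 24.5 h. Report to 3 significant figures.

1.06 mol/L

Species balance: V dC/dt = Q C_in − Q C − k V C.
This is linear with rate a = Q/V + k = 0.081533 h⁻¹.
C_ss = Q C_in/(Q + kV) = 1.2215 mol/L; C(t) = C_ss + (C₀ − C_ss) e^(−a t).
C(24.5) = 1.2215 + (-1.2215)·e^(−0.081533·24.5) = 1.2215 + (-1.2215)·0.13567 = 1.0558 mol/L.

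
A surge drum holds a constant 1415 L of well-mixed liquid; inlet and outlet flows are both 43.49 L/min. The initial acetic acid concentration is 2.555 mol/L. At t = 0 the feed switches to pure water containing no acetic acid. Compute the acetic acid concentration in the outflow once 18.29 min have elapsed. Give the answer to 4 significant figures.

Species balance on the tank: V dC/dt = Q(C_in − C).
Rewrite as dC/dt + C/τ = C_in/τ, τ = V/Q = 32.5362 min.
This is linear first-order; C(t) = C_in + (C₀ − C_in) e^(−t/τ).
C(18.29) = 0 + (2.555 − 0)·e^(−18.29/32.5362) = 0 + (2.55500)·0.569986 = 1.45632 mol/L.

1.456 mol/L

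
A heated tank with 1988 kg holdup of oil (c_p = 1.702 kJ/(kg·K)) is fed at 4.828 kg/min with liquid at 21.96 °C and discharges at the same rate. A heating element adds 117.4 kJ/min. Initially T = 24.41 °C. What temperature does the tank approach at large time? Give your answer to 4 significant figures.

36.25 °C

Unsteady energy balance on the tank contents: M c_p dT/dt = ṁ c_p (T_in − T) + 117.4.
At steady state dT/dt = 0 ⇒ T_ss = T_in + Q̇/(ṁ c_p) = 21.96 + 117.4/(4.828·1.702) = 36.2470 °C.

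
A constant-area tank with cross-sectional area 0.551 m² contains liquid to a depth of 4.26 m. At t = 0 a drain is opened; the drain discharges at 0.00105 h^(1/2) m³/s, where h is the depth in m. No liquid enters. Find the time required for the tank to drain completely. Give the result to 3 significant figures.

Mass balance (ρ constant): A dh/dt = −0.00105 √h.
This is separable: 2 d(√h)/dt = −0.00105/A, so √h = √h₀ − (0.00105/(2A)) t.
Tank is empty when √h = 0: t_empty = 2A√h₀/0.00105.
t_empty = 2·0.551·√4.26/0.00105 = 1.1020·2.0640/0.00105 = 2166.2 s.

2170 s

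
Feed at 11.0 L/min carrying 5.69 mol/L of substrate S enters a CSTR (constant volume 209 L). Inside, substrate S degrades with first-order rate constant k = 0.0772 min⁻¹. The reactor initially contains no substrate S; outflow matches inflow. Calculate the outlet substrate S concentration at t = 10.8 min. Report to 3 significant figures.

1.74 mol/L

Accumulation = in − out − consumed: V dC/dt = Q C_in − Q C − k V C.
dC/dt = (Q/V) C_in − (Q/V + k) C; effective rate a = Q/V + k = 0.052632 + 0.0772 = 0.12983 min⁻¹.
C_ss = Q C_in/(Q + kV) = 2.3066 mol/L; C(t) = C_ss + (C₀ − C_ss) e^(−a t).
C(10.8) = 2.3066 + (-2.3066)·e^(−0.12983·10.8) = 2.3066 + (-2.3066)·0.24606 = 1.7391 mol/L.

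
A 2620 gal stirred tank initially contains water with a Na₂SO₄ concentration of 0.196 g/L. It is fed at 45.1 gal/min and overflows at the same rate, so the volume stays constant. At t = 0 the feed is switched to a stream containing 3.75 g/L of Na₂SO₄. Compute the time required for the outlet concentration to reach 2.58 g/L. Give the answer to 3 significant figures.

Accumulation = in − out for the solute gives V dC/dt = Q(C_in − C), so τ = V/Q = 58.093 min.
C(t) = C_in + (C₀ − C_in) e^(−t/τ). Set C = 2.58 and solve for t:
e^(−t/τ) = (C − C_in)/(C₀ − C_in) = (2.58 − 3.75)/(0.196 − 3.75) = 0.32921
t = −τ ln(…) = 58.093 × 1.1111 = 64.546 min.

64.5 min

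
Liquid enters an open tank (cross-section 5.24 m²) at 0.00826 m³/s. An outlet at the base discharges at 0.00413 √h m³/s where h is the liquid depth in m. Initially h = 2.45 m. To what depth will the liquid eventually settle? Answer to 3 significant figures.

4.00 m

Level balance: A dh/dt = 0.00826 − 0.00413 √h. Setting dh/dt = 0:
Q_in = 0.00413 √h_ss ⇒ √h_ss = 0.00826/0.00413 = 2.0000.
h_ss = 2.0000² = 4.0000 m. (Since h₀ = 2.45 m < h_ss, the level will rise toward this value.)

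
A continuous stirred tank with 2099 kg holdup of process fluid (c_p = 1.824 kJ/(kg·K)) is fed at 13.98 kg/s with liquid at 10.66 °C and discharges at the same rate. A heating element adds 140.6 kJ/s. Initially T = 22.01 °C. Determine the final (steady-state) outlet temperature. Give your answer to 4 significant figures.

16.17 °C

M c_p dT/dt = ṁ c_p (T_in − T) + Q̇.
At steady state dT/dt = 0 ⇒ T_ss = T_in + Q̇/(ṁ c_p) = 10.66 + 140.6/(13.98·1.824) = 16.1738 °C.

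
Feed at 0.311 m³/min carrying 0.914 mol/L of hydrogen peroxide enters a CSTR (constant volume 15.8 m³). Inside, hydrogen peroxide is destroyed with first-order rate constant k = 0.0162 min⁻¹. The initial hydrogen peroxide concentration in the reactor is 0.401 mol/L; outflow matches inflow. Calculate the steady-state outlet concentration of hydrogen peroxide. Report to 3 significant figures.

0.501 mol/L

Species balance: V dC/dt = Q C_in − Q C − k V C.
At steady state: 0 = Q C_in − (Q + kV) C_ss, so C_ss = Q C_in/(Q + kV).
C_ss = 0.311·0.914/(0.311 + 0.0162·15.8) = 0.28425/0.56696 = 0.50137 mol/L.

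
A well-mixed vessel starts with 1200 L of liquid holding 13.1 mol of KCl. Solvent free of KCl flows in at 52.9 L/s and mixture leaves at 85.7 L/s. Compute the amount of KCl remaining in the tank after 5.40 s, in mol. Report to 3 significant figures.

8.63 mol

Total volume: dV/dt = Q_in − Q_out = -32.800 L/s, so V(t) = 1200 − 32.800 t and V(5.40) = 1022.9 L.
Species balance (pure solvent in): dm/dt = −Q_out · m/V(t).
dm/m = −Q_out dt/(V₀ − 32.800 t); integrating gives ln(m/m₀) = −(Q_out/(Q_in−Q_out)) ln(V/V₀).
m = m₀ (V₀/V)^(Q_out/(Q_in−Q_out)) = 13.1 × (1200/1022.9)^(-2.6128) = 8.6309 mol.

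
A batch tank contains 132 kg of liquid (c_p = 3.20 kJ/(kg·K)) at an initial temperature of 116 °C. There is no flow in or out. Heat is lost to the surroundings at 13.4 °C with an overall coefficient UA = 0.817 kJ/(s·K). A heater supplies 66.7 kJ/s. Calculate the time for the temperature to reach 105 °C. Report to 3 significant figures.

385 s

M c_p dT/dt = −UA(T − T_amb) + Q̇.
τ = M c_p/UA = 517.01 s; T_ss = T_amb + Q̇/UA = 13.4 + 66.7/0.817 = 95.040 °C.
T(t) = T_ss + (T₀ − T_ss)e^(−t/τ); set T = 105:
t = −τ ln[(T − T_ss)/(T₀ − T_ss)] = −517.01 · ln(0.47519) = 384.68 s.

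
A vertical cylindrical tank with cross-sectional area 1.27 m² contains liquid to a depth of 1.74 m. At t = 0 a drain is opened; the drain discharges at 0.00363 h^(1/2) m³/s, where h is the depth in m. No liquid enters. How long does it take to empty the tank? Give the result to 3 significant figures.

Accumulation of liquid (constant cross-section A): A dh/dt = −0.00363 √h.
Separate and integrate: 2(√h − √h₀) = −(0.00363/A) t.
Tank is empty when √h = 0: t_empty = 2A√h₀/0.00363.
t_empty = 2·1.27·√1.74/0.00363 = 2.5400·1.3191/0.00363 = 923.00 s.

923 s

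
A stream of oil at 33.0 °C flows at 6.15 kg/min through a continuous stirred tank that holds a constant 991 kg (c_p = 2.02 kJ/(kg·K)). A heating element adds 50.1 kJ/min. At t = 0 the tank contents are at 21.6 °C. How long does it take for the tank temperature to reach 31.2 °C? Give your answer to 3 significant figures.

Unsteady energy balance on the tank contents: M c_p dT/dt = ṁ c_p (T_in − T) + 50.1.
τ = M/ṁ = 161.14 min; T_ss = T_in + Q̇/(ṁ c_p) = 37.033 °C.
T(t) = T_ss + (T₀ − T_ss) e^(−t/τ). Set T = 31.2:
e^(−t/τ) = (31.2 − 37.033)/(21.6 − 37.033) = 0.37795
t = −161.14 · ln(0.37795) = 156.79 min.

157 min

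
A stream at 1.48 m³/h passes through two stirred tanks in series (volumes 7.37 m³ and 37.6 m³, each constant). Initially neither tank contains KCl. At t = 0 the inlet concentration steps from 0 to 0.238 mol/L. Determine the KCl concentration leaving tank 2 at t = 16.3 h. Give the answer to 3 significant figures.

0.0844 mol/L

Species balance on tank i: dCᵢ/dt = (Cᵢ₋₁ − Cᵢ)/τᵢ with τᵢ = Vᵢ/Q.
τ₁ = 7.37/1.48 = 4.9797 h; τ₂ = 37.6/1.48 = 25.405 h.
Tank 1: C₁ = C_in(1 − e^(−t/τ₁)). Tank 2 (τ₁ ≠ τ₂): C₂ = C_in[1 − (τ₁ e^(−t/τ₁) − τ₂ e^(−t/τ₂))/(τ₁ − τ₂)].
At t = 16.3: e^(−t/τ₁) = 0.037882, e^(−t/τ₂) = 0.52645.
C₂ = 0.238·[1 − (4.9797·0.037882 − 25.405·0.52645)/(-20.426)] = 0.238·0.35444 = 0.084356 mol/L.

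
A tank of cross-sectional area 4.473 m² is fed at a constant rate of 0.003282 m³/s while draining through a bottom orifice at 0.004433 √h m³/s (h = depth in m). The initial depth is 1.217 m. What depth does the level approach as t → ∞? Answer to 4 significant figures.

Level balance: A dh/dt = 0.003282 − 0.004433 √h. Setting dh/dt = 0:
Q_in = 0.004433 √h_ss ⇒ √h_ss = 0.003282/0.004433 = 0.740356.
h_ss = 0.740356² = 0.548128 m. (Since h₀ = 1.217 m > h_ss, the level will fall toward this value.)

0.5481 m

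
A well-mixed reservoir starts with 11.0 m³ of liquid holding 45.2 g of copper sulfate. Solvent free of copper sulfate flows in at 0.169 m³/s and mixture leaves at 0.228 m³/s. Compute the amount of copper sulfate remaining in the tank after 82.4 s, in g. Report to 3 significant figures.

4.74 g

Total volume: dV/dt = Q_in − Q_out = -0.059000 m³/s, so V(t) = 11.0 − 0.059000 t and V(82.4) = 6.1384 m³.
Species balance (pure solvent in): dm/dt = −Q_out · m/V(t).
Separate: dm/m = −Q_out dt/V(t) ⇒ ln(m/m₀) = −(Q_out/(Q_in−Q_out)) ln(V/V₀).
m = m₀ (V₀/V)^(Q_out/(Q_in−Q_out)) = 45.2 × (11.0/6.1384)^(-3.8644) = 4.7439 g.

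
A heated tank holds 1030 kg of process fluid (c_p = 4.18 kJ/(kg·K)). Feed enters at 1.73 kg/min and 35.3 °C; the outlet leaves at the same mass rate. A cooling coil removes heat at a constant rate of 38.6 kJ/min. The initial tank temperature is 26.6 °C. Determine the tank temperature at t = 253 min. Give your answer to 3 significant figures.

27.8 °C

M c_p dT/dt = ṁ c_p (T_in − T) − Q̇.
τ = M/ṁ = 595.38 min; T_ss = T_in − Q̇/(ṁ c_p) = 35.3 − 38.6/(1.73·4.18) = 29.962 °C.
Integrating: T(t) = T_ss + (T₀ − T_ss) e^(−t/τ).
T(253) = 29.962 + (-3.3622)·e^(−253/595.38) = 29.962 + (-3.3622)·0.65381 = 27.764 °C.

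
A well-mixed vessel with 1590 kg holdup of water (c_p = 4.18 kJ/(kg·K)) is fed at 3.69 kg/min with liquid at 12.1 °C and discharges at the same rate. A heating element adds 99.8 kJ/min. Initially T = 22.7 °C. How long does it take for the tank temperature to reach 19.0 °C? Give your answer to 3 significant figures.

Heat balance on the well-mixed liquid: M c_p dT/dt = ṁ c_p (T_in − T) + 99.8.
τ = M/ṁ = 430.89 min; T_ss = T_in + Q̇/(ṁ c_p) = 18.570 °C.
T(t) = T_ss + (T₀ − T_ss) e^(−t/τ). Set T = 19.0:
e^(−t/τ) = (19.0 − 18.570)/(22.7 − 18.570) = 0.10404
t = −430.89 · ln(0.10404) = 975.11 min.

975 min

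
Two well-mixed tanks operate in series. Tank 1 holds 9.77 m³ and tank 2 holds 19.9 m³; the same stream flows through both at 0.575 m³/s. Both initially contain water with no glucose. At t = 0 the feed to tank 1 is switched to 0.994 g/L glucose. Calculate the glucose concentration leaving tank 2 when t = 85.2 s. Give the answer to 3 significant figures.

0.834 g/L

Each tank obeys Vᵢ dCᵢ/dt = Q(Cᵢ₋₁ − Cᵢ), so τᵢ = Vᵢ/Q.
τ₁ = 9.77/0.575 = 16.991 s; τ₂ = 19.9/0.575 = 34.609 s.
Tank 1: C₁ = C_in(1 − e^(−t/τ₁)). Tank 2 (τ₁ ≠ τ₂): C₂ = C_in[1 − (τ₁ e^(−t/τ₁) − τ₂ e^(−t/τ₂))/(τ₁ − τ₂)].
At t = 85.2: e^(−t/τ₁) = 0.0066421, e^(−t/τ₂) = 0.085281.
C₂ = 0.994·[1 − (16.991·0.0066421 − 34.609·0.085281)/(-17.617)] = 0.994·0.83888 = 0.83384 g/L.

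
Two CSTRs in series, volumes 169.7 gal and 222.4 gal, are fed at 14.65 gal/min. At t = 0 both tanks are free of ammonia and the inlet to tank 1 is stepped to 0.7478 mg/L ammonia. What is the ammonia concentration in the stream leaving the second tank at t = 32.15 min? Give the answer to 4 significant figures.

Time constants: τᵢ = Vᵢ/Q for each well-mixed tank.
τ₁ = 169.7/14.65 = 11.5836 min; τ₂ = 222.4/14.65 = 15.1809 min.
Solving the cascade with C₁(0)=C₂(0)=0 gives C₂(t) = C_in[1 − (τ₁ e^(−t/τ₁) − τ₂ e^(−t/τ₂))/(τ₁ − τ₂)].
At t = 32.15: e^(−t/τ₁) = 0.0623201, e^(−t/τ₂) = 0.120297.
C₂ = 0.7478·[1 − (11.5836·0.0623201 − 15.1809·0.120297)/(-3.59727)] = 0.7478·0.693012 = 0.518235 mg/L.

0.5182 mg/L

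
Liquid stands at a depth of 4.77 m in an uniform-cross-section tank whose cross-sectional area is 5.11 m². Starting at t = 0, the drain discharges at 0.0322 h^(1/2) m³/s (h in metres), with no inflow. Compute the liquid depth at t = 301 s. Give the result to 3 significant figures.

1.53 m

With no inflow, A dh/dt = −0.0322 √h.
This is separable: 2 d(√h)/dt = −0.0322/A, so √h = √h₀ − (0.0322/(2A)) t.
√h = √4.77 − 0.0322·301/(2·5.11) = 2.1840 − 0.94836 = 1.2357.
h = 1.2357² = 1.5269 m.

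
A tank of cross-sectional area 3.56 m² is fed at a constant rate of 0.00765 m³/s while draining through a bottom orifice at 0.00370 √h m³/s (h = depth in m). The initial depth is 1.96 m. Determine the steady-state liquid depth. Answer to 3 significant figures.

4.27 m

Mass balance (ρ constant): A dh/dt = Q_in − 0.00370 √h. At steady state dh/dt = 0:
Q_in = 0.00370 √h_ss ⇒ √h_ss = 0.00765/0.00370 = 2.0676.
h_ss = 2.0676² = 4.2748 m. (Since h₀ = 1.96 m < h_ss, the level will rise toward this value.)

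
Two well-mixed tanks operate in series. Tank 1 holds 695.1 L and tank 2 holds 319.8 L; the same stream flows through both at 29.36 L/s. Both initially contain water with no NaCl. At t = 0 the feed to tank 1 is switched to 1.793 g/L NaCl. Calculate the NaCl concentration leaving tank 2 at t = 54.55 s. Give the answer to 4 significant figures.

1.472 g/L

Time constants: τᵢ = Vᵢ/Q for each well-mixed tank.
τ₁ = 695.1/29.36 = 23.6751 s; τ₂ = 319.8/29.36 = 10.8924 s.
Solving the cascade with C₁(0)=C₂(0)=0 gives C₂(t) = C_in[1 − (τ₁ e^(−t/τ₁) − τ₂ e^(−t/τ₂))/(τ₁ − τ₂)].
At t = 54.55: e^(−t/τ₁) = 0.0998475, e^(−t/τ₂) = 0.00668364.
C₂ = 1.793·[1 − (23.6751·0.0998475 − 10.8924·0.00668364)/(12.7827)] = 1.793·0.820766 = 1.47163 g/L.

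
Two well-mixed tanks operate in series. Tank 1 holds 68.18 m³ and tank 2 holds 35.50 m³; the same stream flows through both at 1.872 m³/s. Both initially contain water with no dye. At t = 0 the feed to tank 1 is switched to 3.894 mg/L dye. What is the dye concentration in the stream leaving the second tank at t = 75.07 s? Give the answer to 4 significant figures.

Time constants: τᵢ = Vᵢ/Q for each well-mixed tank.
τ₁ = 68.18/1.872 = 36.4209 s; τ₂ = 35.50/1.872 = 18.9637 s.
Tank 1: C₁ = C_in(1 − e^(−t/τ₁)). Tank 2 (τ₁ ≠ τ₂): C₂ = C_in[1 − (τ₁ e^(−t/τ₁) − τ₂ e^(−t/τ₂))/(τ₁ − τ₂)].
At t = 75.07: e^(−t/τ₁) = 0.127304, e^(−t/τ₂) = 0.0190894.
C₂ = 3.894·[1 − (36.4209·0.127304 − 18.9637·0.0190894)/(17.4573)] = 3.894·0.755143 = 2.94053 mg/L.

2.941 mg/L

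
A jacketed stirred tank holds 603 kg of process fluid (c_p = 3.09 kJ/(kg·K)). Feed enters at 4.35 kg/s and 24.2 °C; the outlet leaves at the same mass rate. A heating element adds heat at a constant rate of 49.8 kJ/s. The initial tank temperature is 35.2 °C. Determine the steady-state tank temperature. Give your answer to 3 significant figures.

M c_p dT/dt = ṁ c_p (T_in − T) + Q̇.
At steady state dT/dt = 0 ⇒ T_ss = T_in + Q̇/(ṁ c_p) = 24.2 + 49.8/(4.35·3.09) = 27.905 °C.

27.9 °C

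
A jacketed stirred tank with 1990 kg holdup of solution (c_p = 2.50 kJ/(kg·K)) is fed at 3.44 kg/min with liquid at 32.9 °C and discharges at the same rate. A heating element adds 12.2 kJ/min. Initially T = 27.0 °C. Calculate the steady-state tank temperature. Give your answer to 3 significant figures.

34.3 °C

Heat balance on the well-mixed liquid: M c_p dT/dt = ṁ c_p (T_in − T) + 12.2.
At steady state dT/dt = 0 ⇒ T_ss = T_in + Q̇/(ṁ c_p) = 32.9 + 12.2/(3.44·2.50) = 34.319 °C.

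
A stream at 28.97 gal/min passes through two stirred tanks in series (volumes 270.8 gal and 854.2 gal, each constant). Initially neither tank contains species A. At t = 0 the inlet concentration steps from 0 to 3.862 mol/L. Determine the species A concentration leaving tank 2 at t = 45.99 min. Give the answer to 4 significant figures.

Species balance on tank i: dCᵢ/dt = (Cᵢ₋₁ − Cᵢ)/τᵢ with τᵢ = Vᵢ/Q.
τ₁ = 270.8/28.97 = 9.34760 min; τ₂ = 854.2/28.97 = 29.4857 min.
Tank 1: C₁ = C_in(1 − e^(−t/τ₁)). Tank 2 (τ₁ ≠ τ₂): C₂ = C_in[1 − (τ₁ e^(−t/τ₁) − τ₂ e^(−t/τ₂))/(τ₁ − τ₂)].
At t = 45.99: e^(−t/τ₁) = 0.00729928, e^(−t/τ₂) = 0.210191.
C₂ = 3.862·[1 − (9.34760·0.00729928 − 29.4857·0.210191)/(-20.1381)] = 3.862·0.695632 = 2.68653 mol/L.

2.687 mol/L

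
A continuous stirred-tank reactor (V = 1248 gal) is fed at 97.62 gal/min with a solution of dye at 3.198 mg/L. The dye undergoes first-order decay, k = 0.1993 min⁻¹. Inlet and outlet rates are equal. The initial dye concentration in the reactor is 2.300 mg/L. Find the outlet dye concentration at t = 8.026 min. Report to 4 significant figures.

1.052 mg/L

Species balance: V dC/dt = Q C_in − Q C − k V C.
This is linear with rate a = Q/V + k = 0.277521 min⁻¹.
C_ss = Q C_in/(Q + kV) = 0.901377 mg/L; C(t) = C_ss + (C₀ − C_ss) e^(−a t).
C(8.026) = 0.901377 + (1.39862)·e^(−0.277521·8.026) = 0.901377 + (1.39862)·0.107810 = 1.05216 mg/L.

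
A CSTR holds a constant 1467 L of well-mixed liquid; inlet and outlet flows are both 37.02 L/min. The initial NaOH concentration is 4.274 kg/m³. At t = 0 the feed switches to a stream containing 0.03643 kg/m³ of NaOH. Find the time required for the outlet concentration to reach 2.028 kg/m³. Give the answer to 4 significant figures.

29.92 min

Transient balance on the dissolved component: V dC/dt = Q(C_in − C), so τ = V/Q = 39.6272 min.
C(t) = C_in + (C₀ − C_in) e^(−t/τ). Set C = 2.028 and solve for t:
e^(−t/τ) = (C − C_in)/(C₀ − C_in) = (2.028 − 0.03643)/(4.274 − 0.03643) = 0.469979
t = −τ ln(…) = 39.6272 × 0.755067 = 29.9212 min.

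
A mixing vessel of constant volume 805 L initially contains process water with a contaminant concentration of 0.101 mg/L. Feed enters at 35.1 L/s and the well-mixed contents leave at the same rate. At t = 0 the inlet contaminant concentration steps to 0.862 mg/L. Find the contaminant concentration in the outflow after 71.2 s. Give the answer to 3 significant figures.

0.828 mg/L

Unsteady species balance (constant V, well mixed): V dC/dt = Q(C_in − C).
Rewrite as dC/dt + C/τ = C_in/τ, τ = V/Q = 22.934 s.
Integrating: C(t) = C_in + (C₀ − C_in) e^(−t/τ).
C(71.2) = 0.862 + (0.101 − 0.862)·e^(−71.2/22.934) = 0.862 + (-0.76100)·0.044847 = 0.82787 mg/L.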